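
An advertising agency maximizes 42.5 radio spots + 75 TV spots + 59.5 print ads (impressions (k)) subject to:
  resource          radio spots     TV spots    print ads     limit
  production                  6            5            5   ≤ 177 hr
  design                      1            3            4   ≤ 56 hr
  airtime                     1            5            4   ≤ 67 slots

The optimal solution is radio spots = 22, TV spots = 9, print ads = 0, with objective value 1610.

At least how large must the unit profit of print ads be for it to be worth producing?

65.5

Check each constraint at x*: production 177/177 (tight); design 49/56 (slack 7); airtime 67/67 (tight).
By complementary slackness, y = 0 for the non-binding constraint.
The binding rows give the dual system: 6·y_production + 1·y_airtime = 42.5 and 5·y_production + 5·y_airtime = 75.
Solving: y_production = 5.5, y_airtime = 9.5.
print ads enters the basis when its profit ≥ yᵀa₃ = 5.5·5 + 9.5·4 = 65.5.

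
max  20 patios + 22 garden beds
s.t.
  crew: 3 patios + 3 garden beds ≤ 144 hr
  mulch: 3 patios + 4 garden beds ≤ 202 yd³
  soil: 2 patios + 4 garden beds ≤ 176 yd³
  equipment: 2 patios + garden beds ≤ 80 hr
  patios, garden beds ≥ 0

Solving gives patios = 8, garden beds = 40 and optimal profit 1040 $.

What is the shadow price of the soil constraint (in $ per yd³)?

1

At the optimum: crew uses 144 of 144 (binding); mulch uses 184 of 202 (slack = 18); soil uses 176 of 176 (binding); equipment uses 56 of 80 (slack = 24).
Slack constraints have shadow price 0 (complementary slackness).
Dual feasibility on the basic columns requires 3·y_crew + 2·y_soil = 20, 3·y_crew + 4·y_soil = 22.
Solving: y_crew = 6, y_soil = 1.
Shadow price of soil = 1.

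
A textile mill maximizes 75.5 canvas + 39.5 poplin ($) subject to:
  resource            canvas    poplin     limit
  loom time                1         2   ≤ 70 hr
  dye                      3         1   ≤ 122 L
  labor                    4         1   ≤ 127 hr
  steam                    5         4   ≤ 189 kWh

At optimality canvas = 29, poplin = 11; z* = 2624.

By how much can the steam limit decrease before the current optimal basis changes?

Binding constraints: labor, steam. The basis is B = [[4,1],[5,4]] with det 11.
Per unit decrease in steam, x* moves by d = (0.0909, -0.3636).
The basis stays optimal until poplin reaches 0; allowable decrease = 30.25 kWh.

30.25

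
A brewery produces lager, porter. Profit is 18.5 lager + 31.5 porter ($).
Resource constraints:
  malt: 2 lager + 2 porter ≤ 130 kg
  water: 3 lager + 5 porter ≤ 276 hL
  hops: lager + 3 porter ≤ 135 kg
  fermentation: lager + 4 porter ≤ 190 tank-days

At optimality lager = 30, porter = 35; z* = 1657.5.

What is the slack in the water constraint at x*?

11

water used = 3·30 + 5·35 = 265; slack = 276 − 265 = 11.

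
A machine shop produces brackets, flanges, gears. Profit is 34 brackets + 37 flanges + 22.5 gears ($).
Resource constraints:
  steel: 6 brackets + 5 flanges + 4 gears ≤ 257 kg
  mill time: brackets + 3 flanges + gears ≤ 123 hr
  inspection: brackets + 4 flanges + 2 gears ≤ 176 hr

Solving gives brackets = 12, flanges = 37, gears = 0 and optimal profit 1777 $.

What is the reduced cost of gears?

Check each constraint at x*: steel 257/257 (tight); mill time 123/123 (tight); inspection 160/176 (slack 16).
By complementary slackness, y = 0 for the non-binding constraint.
Dual feasibility on the basic columns requires 6·y_steel + 1·y_mill time = 34, 5·y_steel + 3·y_mill time = 37.
→ y_steel = 5 and y_mill time = 4.
Reduced cost of gears: c₃ − yᵀa₃ = 22.5 − (5·4 + 4·1) = 22.5 − 24 = -1.5.

-1.5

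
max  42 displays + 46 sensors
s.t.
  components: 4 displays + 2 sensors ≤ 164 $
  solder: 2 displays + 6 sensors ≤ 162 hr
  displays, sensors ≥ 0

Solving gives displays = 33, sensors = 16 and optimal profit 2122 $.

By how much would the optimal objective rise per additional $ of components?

8

Check each constraint at x*: components 164/164 (tight); solder 162/162 (tight).
Dual feasibility on the basic columns requires 4·y_components + 2·y_solder = 42, 2·y_components + 6·y_solder = 46.
Solving: y_components = 8, y_solder = 5.
Shadow price of components = 8.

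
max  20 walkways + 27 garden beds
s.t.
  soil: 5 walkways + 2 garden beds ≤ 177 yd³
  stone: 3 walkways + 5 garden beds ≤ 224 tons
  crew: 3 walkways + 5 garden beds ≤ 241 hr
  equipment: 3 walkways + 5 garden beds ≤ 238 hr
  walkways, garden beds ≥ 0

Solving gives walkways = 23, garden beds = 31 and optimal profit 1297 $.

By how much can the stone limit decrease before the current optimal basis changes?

Binding constraints: soil, stone. The basis is B = [[5,2],[3,5]] with det 19.
Per unit decrease in stone, x* moves by d = (0.1053, -0.2632).
The basis stays optimal until garden beds reaches 0; allowable decrease = 117.8 tons.

117.8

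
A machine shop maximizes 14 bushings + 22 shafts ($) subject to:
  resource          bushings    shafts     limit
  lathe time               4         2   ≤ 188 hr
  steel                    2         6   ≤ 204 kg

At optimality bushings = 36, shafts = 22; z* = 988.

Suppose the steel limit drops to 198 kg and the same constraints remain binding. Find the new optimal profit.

Both lathe time and steel are binding at x*.
From A_Bᵀ y = c: 4·y_lathe time + 2·y_steel = 14; 2·y_lathe time + 6·y_steel = 22.
Solving: y_lathe time = 2, y_steel = 3.
Δz = y_steel·Δb = 3 × (-6) = -18, so new z* = 988 − 18 = 970.

970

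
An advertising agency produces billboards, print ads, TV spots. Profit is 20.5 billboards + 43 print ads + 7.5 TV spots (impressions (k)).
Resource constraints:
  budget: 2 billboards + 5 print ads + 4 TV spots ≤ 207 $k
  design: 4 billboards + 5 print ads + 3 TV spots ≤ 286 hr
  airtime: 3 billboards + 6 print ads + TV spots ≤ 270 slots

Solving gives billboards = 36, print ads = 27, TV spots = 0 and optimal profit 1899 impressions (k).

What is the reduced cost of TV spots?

At the optimum: budget uses 207 of 207 (binding); design uses 279 of 286 (slack = 7); airtime uses 270 of 270 (binding).
Since design is not tight, its dual is 0.
From A_Bᵀ y = c: 2·y_budget + 3·y_airtime = 20.5; 5·y_budget + 6·y_airtime = 43.
Solving: y_budget = 2, y_airtime = 5.5.
Reduced cost of TV spots: c₃ − yᵀa₃ = 7.5 − (2·4 + 5.5·1) = 7.5 − 13.5 = -6.

-6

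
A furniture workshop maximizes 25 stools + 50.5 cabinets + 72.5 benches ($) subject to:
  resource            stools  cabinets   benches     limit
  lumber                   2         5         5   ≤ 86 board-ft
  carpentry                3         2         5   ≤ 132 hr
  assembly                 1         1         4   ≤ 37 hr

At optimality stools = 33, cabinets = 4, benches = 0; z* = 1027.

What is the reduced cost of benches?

Binding: lumber and assembly. Non-binding: carpentry (25 unused).
Slack constraints have shadow price 0 (complementary slackness).
Dual feasibility on the basic columns requires 2·y_lumber + 1·y_assembly = 25, 5·y_lumber + 1·y_assembly = 50.5.
→ y_lumber = 8.5 and y_assembly = 8.
Reduced cost of benches: c₃ − yᵀa₃ = 72.5 − (8.5·5 + 8·4) = 72.5 − 74.5 = -2.

-2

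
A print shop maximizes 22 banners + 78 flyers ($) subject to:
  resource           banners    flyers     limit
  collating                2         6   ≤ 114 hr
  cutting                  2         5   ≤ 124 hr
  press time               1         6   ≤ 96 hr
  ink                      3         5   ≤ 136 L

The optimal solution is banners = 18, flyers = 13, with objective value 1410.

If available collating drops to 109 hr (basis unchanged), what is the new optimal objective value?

1365

At the optimum: collating uses 114 of 114 (binding); cutting uses 101 of 124 (slack = 23); press time uses 96 of 96 (binding); ink uses 119 of 136 (slack = 17).
Slack constraints have shadow price 0 (complementary slackness).
From A_Bᵀ y = c: 2·y_collating + 1·y_press time = 22; 6·y_collating + 6·y_press time = 78.
This yields shadow prices y_collating = 9, y_press time = 4.
Δz = y_collating·Δb = 9 × (-5) = -45, so new z* = 1410 − 45 = 1365.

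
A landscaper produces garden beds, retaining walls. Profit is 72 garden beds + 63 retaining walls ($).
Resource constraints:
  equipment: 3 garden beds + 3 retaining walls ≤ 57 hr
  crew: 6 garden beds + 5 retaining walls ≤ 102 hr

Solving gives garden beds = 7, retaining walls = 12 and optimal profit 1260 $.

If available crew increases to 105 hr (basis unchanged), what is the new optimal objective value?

1287

Both equipment and crew are binding at x*.
From A_Bᵀ y = c: 3·y_equipment + 6·y_crew = 72; 3·y_equipment + 5·y_crew = 63.
→ y_equipment = 6 and y_crew = 9.
Δz = y_crew·Δb = 9 × (3) = 27, so new z* = 1260 + 27 = 1287.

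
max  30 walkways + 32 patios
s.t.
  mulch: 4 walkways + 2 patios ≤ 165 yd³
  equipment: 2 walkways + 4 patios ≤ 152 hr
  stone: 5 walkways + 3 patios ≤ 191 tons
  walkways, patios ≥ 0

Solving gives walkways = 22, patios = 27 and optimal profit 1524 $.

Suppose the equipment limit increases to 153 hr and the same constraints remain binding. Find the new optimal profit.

At the optimum: mulch uses 142 of 165 (slack = 23); equipment uses 152 of 152 (binding); stone uses 191 of 191 (binding).
Slack constraints have shadow price 0 (complementary slackness).
From A_Bᵀ y = c: 2·y_equipment + 5·y_stone = 30; 4·y_equipment + 3·y_stone = 32.
Solving: y_equipment = 5, y_stone = 4.
Δz = y_equipment·Δb = 5 × (1) = 5, so new z* = 1524 + 5 = 1529.

1529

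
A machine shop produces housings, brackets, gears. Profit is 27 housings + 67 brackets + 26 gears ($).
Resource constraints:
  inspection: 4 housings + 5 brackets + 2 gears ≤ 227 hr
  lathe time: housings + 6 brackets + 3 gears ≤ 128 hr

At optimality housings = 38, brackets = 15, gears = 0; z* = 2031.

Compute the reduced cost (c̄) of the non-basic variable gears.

-5

Check each constraint at x*: inspection 227/227 (tight); lathe time 128/128 (tight).
The binding rows give the dual system: 4·y_inspection + 1·y_lathe time = 27 and 5·y_inspection + 6·y_lathe time = 67.
→ y_inspection = 5 and y_lathe time = 7.
Reduced cost of gears: c₃ − yᵀa₃ = 26 − (5·2 + 7·3) = 26 − 31 = -5.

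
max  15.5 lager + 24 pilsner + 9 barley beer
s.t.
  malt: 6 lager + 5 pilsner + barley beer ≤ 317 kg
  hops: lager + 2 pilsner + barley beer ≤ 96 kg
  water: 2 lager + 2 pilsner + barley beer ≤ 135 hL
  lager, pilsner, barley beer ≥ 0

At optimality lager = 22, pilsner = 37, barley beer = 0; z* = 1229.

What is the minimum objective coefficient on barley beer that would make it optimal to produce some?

Check each constraint at x*: malt 317/317 (tight); hops 96/96 (tight); water 118/135 (slack 17).
Since water is not tight, its dual is 0.
The binding rows give the dual system: 6·y_malt + 1·y_hops = 15.5 and 5·y_malt + 2·y_hops = 24.
Solving: y_malt = 1, y_hops = 9.5.
barley beer enters the basis when its profit ≥ yᵀa₃ = 1·1 + 9.5·1 = 10.5.

10.5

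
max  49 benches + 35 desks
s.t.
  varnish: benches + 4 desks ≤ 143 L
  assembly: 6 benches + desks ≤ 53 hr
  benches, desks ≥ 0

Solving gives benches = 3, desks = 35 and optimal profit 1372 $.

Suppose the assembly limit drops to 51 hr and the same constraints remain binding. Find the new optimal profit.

At the optimum: varnish uses 143 of 143 (binding); assembly uses 53 of 53 (binding).
From A_Bᵀ y = c: 1·y_varnish + 6·y_assembly = 49; 4·y_varnish + 1·y_assembly = 35.
This yields shadow prices y_varnish = 7, y_assembly = 7.
Δz = y_assembly·Δb = 7 × (-2) = -14, so new z* = 1372 − 14 = 1358.

1358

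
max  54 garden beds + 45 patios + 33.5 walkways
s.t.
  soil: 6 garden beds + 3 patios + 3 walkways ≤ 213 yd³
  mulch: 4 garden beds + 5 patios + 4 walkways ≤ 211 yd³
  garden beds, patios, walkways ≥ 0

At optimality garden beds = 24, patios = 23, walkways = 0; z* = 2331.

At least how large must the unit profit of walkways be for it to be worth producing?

39

Check each constraint at x*: soil 213/213 (tight); mulch 211/211 (tight).
Dual feasibility on the basic columns requires 6·y_soil + 4·y_mulch = 54, 3·y_soil + 5·y_mulch = 45.
Solving: y_soil = 5, y_mulch = 6.
walkways enters the basis when its profit ≥ yᵀa₃ = 5·3 + 6·4 = 39.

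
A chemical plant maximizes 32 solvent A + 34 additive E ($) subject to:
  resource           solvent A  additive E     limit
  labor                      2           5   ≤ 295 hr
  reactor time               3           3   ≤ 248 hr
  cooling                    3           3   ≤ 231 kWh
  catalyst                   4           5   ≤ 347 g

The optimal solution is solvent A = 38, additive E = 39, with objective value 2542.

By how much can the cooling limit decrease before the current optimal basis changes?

Binding constraints: cooling, catalyst. The basis is B = [[3,3],[4,5]] with det 3.
Per unit decrease in cooling, x* moves by d = (-1.6667, 1.3333).
The basis stays optimal until labor becomes binding; allowable decrease = 7.2 kWh.

7.2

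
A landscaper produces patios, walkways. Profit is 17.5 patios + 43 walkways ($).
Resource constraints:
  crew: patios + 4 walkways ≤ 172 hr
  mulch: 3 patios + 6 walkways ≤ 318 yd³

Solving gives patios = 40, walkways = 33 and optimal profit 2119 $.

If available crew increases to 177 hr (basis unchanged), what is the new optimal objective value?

2139

At the optimum: crew uses 172 of 172 (binding); mulch uses 318 of 318 (binding).
From A_Bᵀ y = c: 1·y_crew + 3·y_mulch = 17.5; 4·y_crew + 6·y_mulch = 43.
This yields shadow prices y_crew = 4, y_mulch = 4.5.
Δz = y_crew·Δb = 4 × (5) = 20, so new z* = 2119 + 20 = 2139.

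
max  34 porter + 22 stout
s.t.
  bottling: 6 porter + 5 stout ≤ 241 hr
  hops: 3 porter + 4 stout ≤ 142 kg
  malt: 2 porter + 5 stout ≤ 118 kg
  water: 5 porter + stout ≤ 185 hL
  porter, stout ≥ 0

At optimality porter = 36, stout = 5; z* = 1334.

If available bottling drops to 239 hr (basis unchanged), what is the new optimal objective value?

1326

At the optimum: bottling uses 241 of 241 (binding); hops uses 128 of 142 (slack = 14); malt uses 97 of 118 (slack = 21); water uses 185 of 185 (binding).
Slack constraints have shadow price 0 (complementary slackness).
From A_Bᵀ y = c: 6·y_bottling + 5·y_water = 34; 5·y_bottling + 1·y_water = 22.
This yields shadow prices y_bottling = 4, y_water = 2.
Δz = y_bottling·Δb = 4 × (-2) = -8, so new z* = 1334 − 8 = 1326.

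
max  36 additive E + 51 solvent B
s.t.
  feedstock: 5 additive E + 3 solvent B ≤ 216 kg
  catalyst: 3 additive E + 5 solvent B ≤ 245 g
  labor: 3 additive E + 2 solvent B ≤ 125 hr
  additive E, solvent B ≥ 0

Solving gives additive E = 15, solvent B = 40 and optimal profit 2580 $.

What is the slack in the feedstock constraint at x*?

21

feedstock used = 5·15 + 3·40 = 195; slack = 216 − 195 = 21.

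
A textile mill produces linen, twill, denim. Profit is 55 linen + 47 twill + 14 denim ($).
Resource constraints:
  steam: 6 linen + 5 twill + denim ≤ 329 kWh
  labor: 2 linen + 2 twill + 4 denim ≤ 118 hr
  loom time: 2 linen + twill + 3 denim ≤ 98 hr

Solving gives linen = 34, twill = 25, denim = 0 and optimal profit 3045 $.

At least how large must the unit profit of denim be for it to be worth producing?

Binding: steam and labor. Non-binding: loom time (5 unused).
By complementary slackness, y = 0 for the non-binding constraint.
The binding rows give the dual system: 6·y_steam + 2·y_labor = 55 and 5·y_steam + 2·y_labor = 47.
Solving: y_steam = 8, y_labor = 3.5.
denim enters the basis when its profit ≥ yᵀa₃ = 8·1 + 3.5·4 = 22.

22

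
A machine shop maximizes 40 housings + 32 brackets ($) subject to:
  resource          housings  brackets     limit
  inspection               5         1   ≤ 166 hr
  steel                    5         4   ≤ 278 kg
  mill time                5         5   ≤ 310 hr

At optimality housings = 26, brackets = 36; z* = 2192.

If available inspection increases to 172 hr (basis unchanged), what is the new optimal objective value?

2204

Binding: inspection and mill time. Non-binding: steel (4 unused).
By complementary slackness, y = 0 for the non-binding constraint.
The binding rows give the dual system: 5·y_inspection + 5·y_mill time = 40 and 1·y_inspection + 5·y_mill time = 32.
→ y_inspection = 2 and y_mill time = 6.
Δz = y_inspection·Δb = 2 × (6) = 12, so new z* = 2192 + 12 = 2204.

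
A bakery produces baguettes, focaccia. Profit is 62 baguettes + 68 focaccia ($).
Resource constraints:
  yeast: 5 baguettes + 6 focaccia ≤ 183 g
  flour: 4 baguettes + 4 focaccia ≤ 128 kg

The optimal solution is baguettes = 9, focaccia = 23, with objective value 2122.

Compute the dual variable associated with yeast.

6

At the optimum: yeast uses 183 of 183 (binding); flour uses 128 of 128 (binding).
From A_Bᵀ y = c: 5·y_yeast + 4·y_flour = 62; 6·y_yeast + 4·y_flour = 68.
→ y_yeast = 6 and y_flour = 8.
Shadow price of yeast = 6.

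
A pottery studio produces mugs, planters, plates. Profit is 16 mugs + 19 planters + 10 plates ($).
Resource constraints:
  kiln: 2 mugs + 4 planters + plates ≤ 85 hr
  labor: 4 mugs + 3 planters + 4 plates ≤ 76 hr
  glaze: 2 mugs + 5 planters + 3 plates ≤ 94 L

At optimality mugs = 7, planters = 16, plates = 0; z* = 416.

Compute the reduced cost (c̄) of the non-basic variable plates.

-8

At the optimum: kiln uses 78 of 85 (slack = 7); labor uses 76 of 76 (binding); glaze uses 94 of 94 (binding).
By complementary slackness, y = 0 for the non-binding constraint.
From A_Bᵀ y = c: 4·y_labor + 2·y_glaze = 16; 3·y_labor + 5·y_glaze = 19.
This yields shadow prices y_labor = 3, y_glaze = 2.
Reduced cost of plates: c₃ − yᵀa₃ = 10 − (3·4 + 2·3) = 10 − 18 = -8.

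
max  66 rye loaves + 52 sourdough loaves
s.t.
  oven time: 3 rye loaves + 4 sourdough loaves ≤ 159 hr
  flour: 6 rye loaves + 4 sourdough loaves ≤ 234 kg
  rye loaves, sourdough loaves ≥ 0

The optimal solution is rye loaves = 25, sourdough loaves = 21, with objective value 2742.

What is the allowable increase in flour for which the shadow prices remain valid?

Binding constraints: oven time, flour. The basis is B = [[3,4],[6,4]] with det -12.
Per unit increase in flour, x* moves by d = (0.3333, -0.25).
The basis stays optimal until sourdough loaves reaches 0; allowable increase = 84 kg.

84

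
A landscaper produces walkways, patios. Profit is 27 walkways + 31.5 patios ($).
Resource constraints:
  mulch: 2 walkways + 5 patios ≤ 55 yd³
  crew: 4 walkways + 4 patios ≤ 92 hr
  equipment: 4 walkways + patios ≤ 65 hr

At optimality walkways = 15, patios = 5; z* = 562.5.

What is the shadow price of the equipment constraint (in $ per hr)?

4

Check each constraint at x*: mulch 55/55 (tight); crew 80/92 (slack 12); equipment 65/65 (tight).
By complementary slackness, y = 0 for the non-binding constraint.
From A_Bᵀ y = c: 2·y_mulch + 4·y_equipment = 27; 5·y_mulch + 1·y_equipment = 31.5.
→ y_mulch = 5.5 and y_equipment = 4.
Shadow price of equipment = 4.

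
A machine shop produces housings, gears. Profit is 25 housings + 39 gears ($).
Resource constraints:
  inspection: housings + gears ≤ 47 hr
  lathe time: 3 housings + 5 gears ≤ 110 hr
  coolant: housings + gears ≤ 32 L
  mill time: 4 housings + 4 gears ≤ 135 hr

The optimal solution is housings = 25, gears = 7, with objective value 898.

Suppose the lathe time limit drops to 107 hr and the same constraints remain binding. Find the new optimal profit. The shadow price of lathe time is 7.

877

Δb = -3, so new z* = 898 + (7)·(-3) = 898 − 21 = 877.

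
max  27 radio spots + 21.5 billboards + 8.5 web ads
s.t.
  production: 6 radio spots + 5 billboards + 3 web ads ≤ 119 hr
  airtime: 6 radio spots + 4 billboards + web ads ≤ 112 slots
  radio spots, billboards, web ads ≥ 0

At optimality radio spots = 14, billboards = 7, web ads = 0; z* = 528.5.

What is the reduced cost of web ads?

-3

Check each constraint at x*: production 119/119 (tight); airtime 112/112 (tight).
Dual feasibility on the basic columns requires 6·y_production + 6·y_airtime = 27, 5·y_production + 4·y_airtime = 21.5.
Solving: y_production = 3.5, y_airtime = 1.
Reduced cost of web ads: c₃ − yᵀa₃ = 8.5 − (3.5·3 + 1·1) = 8.5 − 11.5 = -3.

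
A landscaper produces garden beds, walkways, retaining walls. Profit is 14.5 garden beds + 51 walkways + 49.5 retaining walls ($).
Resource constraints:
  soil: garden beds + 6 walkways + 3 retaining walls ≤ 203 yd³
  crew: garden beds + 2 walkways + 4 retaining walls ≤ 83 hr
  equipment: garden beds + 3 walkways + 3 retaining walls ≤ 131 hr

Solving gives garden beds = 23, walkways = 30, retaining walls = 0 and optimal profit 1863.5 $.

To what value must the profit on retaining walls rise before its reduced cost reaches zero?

52.5

At the optimum: soil uses 203 of 203 (binding); crew uses 83 of 83 (binding); equipment uses 113 of 131 (slack = 18).
Since equipment is not tight, its dual is 0.
Dual feasibility on the basic columns requires 1·y_soil + 1·y_crew = 14.5, 6·y_soil + 2·y_crew = 51.
Solving: y_soil = 5.5, y_crew = 9.
retaining walls enters the basis when its profit ≥ yᵀa₃ = 5.5·3 + 9·4 = 52.5.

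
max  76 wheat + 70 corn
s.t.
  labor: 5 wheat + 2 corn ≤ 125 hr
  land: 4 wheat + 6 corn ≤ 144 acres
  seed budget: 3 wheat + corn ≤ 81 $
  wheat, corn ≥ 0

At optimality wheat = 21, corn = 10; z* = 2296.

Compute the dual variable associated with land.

9

At the optimum: labor uses 125 of 125 (binding); land uses 144 of 144 (binding); seed budget uses 73 of 81 (slack = 8).
Since seed budget is not tight, its dual is 0.
From A_Bᵀ y = c: 5·y_labor + 4·y_land = 76; 2·y_labor + 6·y_land = 70.
→ y_labor = 8 and y_land = 9.
Shadow price of land = 9.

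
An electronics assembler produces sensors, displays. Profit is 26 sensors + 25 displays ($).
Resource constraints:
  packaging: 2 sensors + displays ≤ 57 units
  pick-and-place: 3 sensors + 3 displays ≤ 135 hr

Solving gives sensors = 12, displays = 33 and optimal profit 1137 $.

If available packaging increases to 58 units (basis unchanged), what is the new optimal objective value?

1138

Both packaging and pick-and-place are binding at x*.
From A_Bᵀ y = c: 2·y_packaging + 3·y_pick-and-place = 26; 1·y_packaging + 3·y_pick-and-place = 25.
This yields shadow prices y_packaging = 1, y_pick-and-place = 8.
Δz = y_packaging·Δb = 1 × (1) = 1, so new z* = 1137 + 1 = 1138.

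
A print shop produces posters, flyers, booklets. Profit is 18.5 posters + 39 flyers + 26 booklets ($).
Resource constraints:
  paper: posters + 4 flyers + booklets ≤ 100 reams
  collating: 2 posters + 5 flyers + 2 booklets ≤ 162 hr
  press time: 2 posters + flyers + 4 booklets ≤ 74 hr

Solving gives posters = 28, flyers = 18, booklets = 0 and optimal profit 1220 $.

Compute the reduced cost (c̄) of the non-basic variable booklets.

-2.5

Binding: paper and press time. Non-binding: collating (16 unused).
Since collating is not tight, its dual is 0.
The binding rows give the dual system: 1·y_paper + 2·y_press time = 18.5 and 4·y_paper + 1·y_press time = 39.
→ y_paper = 8.5 and y_press time = 5.
Reduced cost of booklets: c₃ − yᵀa₃ = 26 − (8.5·1 + 5·4) = 26 − 28.5 = -2.5.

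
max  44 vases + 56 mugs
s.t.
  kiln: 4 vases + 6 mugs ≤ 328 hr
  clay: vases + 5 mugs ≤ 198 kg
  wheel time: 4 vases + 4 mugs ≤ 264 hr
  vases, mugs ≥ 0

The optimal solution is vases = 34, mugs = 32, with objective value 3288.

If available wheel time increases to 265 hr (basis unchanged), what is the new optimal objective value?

3293

Binding: kiln and wheel time. Non-binding: clay (4 unused).
Since clay is not tight, its dual is 0.
From A_Bᵀ y = c: 4·y_kiln + 4·y_wheel time = 44; 6·y_kiln + 4·y_wheel time = 56.
This yields shadow prices y_kiln = 6, y_wheel time = 5.
Δz = y_wheel time·Δb = 5 × (1) = 5, so new z* = 3288 + 5 = 3293.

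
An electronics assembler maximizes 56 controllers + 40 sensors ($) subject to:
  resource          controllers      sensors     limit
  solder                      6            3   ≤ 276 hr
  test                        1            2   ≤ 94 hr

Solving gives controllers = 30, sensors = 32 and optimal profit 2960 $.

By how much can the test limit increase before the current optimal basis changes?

90

Binding constraints: solder, test. The basis is B = [[6,3],[1,2]] with det 9.
Per unit increase in test, x* moves by d = (-0.3333, 0.6667).
The basis stays optimal until controllers reaches 0; allowable increase = 90 hr.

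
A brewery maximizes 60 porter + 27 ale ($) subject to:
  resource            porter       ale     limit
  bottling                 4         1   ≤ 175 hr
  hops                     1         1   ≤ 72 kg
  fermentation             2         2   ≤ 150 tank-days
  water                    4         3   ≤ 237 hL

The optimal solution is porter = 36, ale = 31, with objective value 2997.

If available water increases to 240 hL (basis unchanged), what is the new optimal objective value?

At the optimum: bottling uses 175 of 175 (binding); hops uses 67 of 72 (slack = 5); fermentation uses 134 of 150 (slack = 16); water uses 237 of 237 (binding).
Slack constraints have shadow price 0 (complementary slackness).
The binding rows give the dual system: 4·y_bottling + 4·y_water = 60 and 1·y_bottling + 3·y_water = 27.
Solving: y_bottling = 9, y_water = 6.
Δz = y_water·Δb = 6 × (3) = 18, so new z* = 2997 + 18 = 3015.

3015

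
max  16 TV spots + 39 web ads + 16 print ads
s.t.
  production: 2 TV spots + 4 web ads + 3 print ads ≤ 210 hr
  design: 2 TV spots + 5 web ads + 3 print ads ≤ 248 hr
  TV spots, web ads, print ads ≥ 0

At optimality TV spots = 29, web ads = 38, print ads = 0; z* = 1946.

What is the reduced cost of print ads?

-8

Both production and design are binding at x*.
The binding rows give the dual system: 2·y_production + 2·y_design = 16 and 4·y_production + 5·y_design = 39.
This yields shadow prices y_production = 1, y_design = 7.
Reduced cost of print ads: c₃ − yᵀa₃ = 16 − (1·3 + 7·3) = 16 − 24 = -8.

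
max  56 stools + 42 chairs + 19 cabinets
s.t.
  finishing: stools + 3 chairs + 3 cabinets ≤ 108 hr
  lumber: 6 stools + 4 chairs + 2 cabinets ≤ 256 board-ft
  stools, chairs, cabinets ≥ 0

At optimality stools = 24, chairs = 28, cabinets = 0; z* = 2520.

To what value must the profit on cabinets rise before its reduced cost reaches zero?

Check each constraint at x*: finishing 108/108 (tight); lumber 256/256 (tight).
Dual feasibility on the basic columns requires 1·y_finishing + 6·y_lumber = 56, 3·y_finishing + 4·y_lumber = 42.
→ y_finishing = 2 and y_lumber = 9.
cabinets enters the basis when its profit ≥ yᵀa₃ = 2·3 + 9·2 = 24.

24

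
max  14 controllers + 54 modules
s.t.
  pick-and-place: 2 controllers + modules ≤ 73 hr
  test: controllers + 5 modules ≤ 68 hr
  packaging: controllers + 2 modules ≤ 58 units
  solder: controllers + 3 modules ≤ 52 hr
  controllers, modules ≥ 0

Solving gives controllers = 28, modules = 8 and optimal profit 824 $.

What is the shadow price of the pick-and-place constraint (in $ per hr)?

Check each constraint at x*: pick-and-place 64/73 (slack 9); test 68/68 (tight); packaging 44/58 (slack 14); solder 52/52 (tight).
By complementary slackness, y = 0 for the non-binding constraints.
The binding rows give the dual system: 1·y_test + 1·y_solder = 14 and 5·y_test + 3·y_solder = 54.
Solving: y_test = 6, y_solder = 8.
Shadow price of pick-and-place = 0.

0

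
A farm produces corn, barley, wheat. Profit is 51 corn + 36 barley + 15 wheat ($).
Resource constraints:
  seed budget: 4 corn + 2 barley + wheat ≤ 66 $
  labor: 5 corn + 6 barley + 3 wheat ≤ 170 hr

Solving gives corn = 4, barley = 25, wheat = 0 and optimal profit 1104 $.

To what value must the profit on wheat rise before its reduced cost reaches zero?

18

Both seed budget and labor are binding at x*.
The binding rows give the dual system: 4·y_seed budget + 5·y_labor = 51 and 2·y_seed budget + 6·y_labor = 36.
Solving: y_seed budget = 9, y_labor = 3.
wheat enters the basis when its profit ≥ yᵀa₃ = 9·1 + 3·3 = 18.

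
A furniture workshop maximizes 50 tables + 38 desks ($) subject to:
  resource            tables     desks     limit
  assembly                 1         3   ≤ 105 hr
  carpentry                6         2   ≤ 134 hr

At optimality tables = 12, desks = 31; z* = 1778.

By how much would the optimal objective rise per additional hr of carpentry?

At the optimum: assembly uses 105 of 105 (binding); carpentry uses 134 of 134 (binding).
Dual feasibility on the basic columns requires 1·y_assembly + 6·y_carpentry = 50, 3·y_assembly + 2·y_carpentry = 38.
Solving: y_assembly = 8, y_carpentry = 7.
Shadow price of carpentry = 7.

7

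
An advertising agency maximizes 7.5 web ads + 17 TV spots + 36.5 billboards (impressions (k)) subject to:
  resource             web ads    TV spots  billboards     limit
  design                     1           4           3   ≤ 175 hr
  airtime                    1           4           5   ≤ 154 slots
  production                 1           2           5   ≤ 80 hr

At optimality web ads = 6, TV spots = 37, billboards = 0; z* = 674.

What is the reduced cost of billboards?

Check each constraint at x*: design 154/175 (slack 21); airtime 154/154 (tight); production 80/80 (tight).
By complementary slackness, y = 0 for the non-binding constraint.
From A_Bᵀ y = c: 1·y_airtime + 1·y_production = 7.5; 4·y_airtime + 2·y_production = 17.
Solving: y_airtime = 1, y_production = 6.5.
Reduced cost of billboards: c₃ − yᵀa₃ = 36.5 − (1·5 + 6.5·5) = 36.5 − 37.5 = -1.

-1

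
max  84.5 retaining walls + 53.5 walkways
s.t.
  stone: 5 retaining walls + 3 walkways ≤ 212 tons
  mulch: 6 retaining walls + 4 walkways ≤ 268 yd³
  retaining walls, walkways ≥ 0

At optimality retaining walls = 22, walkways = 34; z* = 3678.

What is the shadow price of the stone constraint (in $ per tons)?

8.5

Check each constraint at x*: stone 212/212 (tight); mulch 268/268 (tight).
From A_Bᵀ y = c: 5·y_stone + 6·y_mulch = 84.5; 3·y_stone + 4·y_mulch = 53.5.
This yields shadow prices y_stone = 8.5, y_mulch = 7.
Shadow price of stone = 8.5.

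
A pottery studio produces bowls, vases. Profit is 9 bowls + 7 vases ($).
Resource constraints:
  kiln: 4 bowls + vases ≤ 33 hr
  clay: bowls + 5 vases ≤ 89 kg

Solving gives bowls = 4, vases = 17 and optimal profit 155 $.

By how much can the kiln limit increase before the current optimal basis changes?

Binding constraints: kiln, clay. The basis is B = [[4,1],[1,5]] with det 19.
Per unit increase in kiln, x* moves by d = (0.2632, -0.0526).
The basis stays optimal until vases reaches 0; allowable increase = 323 hr.

323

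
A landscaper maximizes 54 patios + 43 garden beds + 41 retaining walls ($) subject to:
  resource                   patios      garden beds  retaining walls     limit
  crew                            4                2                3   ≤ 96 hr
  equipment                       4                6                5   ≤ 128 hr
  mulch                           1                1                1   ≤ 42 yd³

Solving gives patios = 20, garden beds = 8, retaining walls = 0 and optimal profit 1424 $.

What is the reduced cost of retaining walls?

-7.5

Check each constraint at x*: crew 96/96 (tight); equipment 128/128 (tight); mulch 28/42 (slack 14).
By complementary slackness, y = 0 for the non-binding constraint.
From A_Bᵀ y = c: 4·y_crew + 4·y_equipment = 54; 2·y_crew + 6·y_equipment = 43.
Solving: y_crew = 9.5, y_equipment = 4.
Reduced cost of retaining walls: c₃ − yᵀa₃ = 41 − (9.5·3 + 4·5) = 41 − 48.5 = -7.5.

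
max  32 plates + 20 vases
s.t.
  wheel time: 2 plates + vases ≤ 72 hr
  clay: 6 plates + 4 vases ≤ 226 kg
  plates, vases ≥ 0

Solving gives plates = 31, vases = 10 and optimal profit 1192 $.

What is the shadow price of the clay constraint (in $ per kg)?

4

At the optimum: wheel time uses 72 of 72 (binding); clay uses 226 of 226 (binding).
Dual feasibility on the basic columns requires 2·y_wheel time + 6·y_clay = 32, 1·y_wheel time + 4·y_clay = 20.
Solving: y_wheel time = 4, y_clay = 4.
Shadow price of clay = 4.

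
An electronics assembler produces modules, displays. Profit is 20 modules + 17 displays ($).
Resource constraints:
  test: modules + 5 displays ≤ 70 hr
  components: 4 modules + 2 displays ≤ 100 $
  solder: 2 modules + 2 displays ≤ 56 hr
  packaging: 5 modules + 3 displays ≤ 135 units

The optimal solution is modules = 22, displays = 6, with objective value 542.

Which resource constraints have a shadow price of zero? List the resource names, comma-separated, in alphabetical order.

packaging, test

test: 52/70 (slack 18)
components: 100/100 (binding)
solder: 56/56 (binding)
packaging: 128/135 (slack 7)
By complementary slackness, a constraint with positive slack has shadow price 0 → packaging, test.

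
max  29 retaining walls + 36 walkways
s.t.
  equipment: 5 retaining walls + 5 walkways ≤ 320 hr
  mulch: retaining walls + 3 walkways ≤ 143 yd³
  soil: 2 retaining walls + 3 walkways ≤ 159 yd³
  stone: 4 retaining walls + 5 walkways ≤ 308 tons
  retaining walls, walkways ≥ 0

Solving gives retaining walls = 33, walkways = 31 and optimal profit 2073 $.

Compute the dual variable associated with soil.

7

Binding: equipment and soil. Non-binding: mulch (17 unused), stone (21 unused).
Since mulch, stone are not tight, their duals are 0.
Dual feasibility on the basic columns requires 5·y_equipment + 2·y_soil = 29, 5·y_equipment + 3·y_soil = 36.
→ y_equipment = 3 and y_soil = 7.
Shadow price of soil = 7.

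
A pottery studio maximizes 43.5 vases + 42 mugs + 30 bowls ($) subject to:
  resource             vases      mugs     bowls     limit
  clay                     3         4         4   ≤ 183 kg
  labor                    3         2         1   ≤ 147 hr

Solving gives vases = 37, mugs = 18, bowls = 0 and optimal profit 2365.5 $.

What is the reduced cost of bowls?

Both clay and labor are binding at x*.
The binding rows give the dual system: 3·y_clay + 3·y_labor = 43.5 and 4·y_clay + 2·y_labor = 42.
Solving: y_clay = 6.5, y_labor = 8.
Reduced cost of bowls: c₃ − yᵀa₃ = 30 − (6.5·4 + 8·1) = 30 − 34 = -4.

-4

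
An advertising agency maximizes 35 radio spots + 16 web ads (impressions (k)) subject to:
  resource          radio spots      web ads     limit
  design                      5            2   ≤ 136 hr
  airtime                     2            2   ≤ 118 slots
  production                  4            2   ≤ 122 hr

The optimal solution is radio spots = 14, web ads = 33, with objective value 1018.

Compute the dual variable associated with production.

At the optimum: design uses 136 of 136 (binding); airtime uses 94 of 118 (slack = 24); production uses 122 of 122 (binding).
By complementary slackness, y = 0 for the non-binding constraint.
The binding rows give the dual system: 5·y_design + 4·y_production = 35 and 2·y_design + 2·y_production = 16.
Solving: y_design = 3, y_production = 5.
Shadow price of production = 5.

5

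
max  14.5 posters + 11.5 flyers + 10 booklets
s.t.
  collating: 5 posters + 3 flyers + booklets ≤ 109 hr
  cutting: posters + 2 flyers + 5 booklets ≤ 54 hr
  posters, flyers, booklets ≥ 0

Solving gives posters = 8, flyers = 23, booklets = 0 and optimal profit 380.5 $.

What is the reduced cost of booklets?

At the optimum: collating uses 109 of 109 (binding); cutting uses 54 of 54 (binding).
The binding rows give the dual system: 5·y_collating + 1·y_cutting = 14.5 and 3·y_collating + 2·y_cutting = 11.5.
→ y_collating = 2.5 and y_cutting = 2.
Reduced cost of booklets: c₃ − yᵀa₃ = 10 − (2.5·1 + 2·5) = 10 − 12.5 = -2.5.

-2.5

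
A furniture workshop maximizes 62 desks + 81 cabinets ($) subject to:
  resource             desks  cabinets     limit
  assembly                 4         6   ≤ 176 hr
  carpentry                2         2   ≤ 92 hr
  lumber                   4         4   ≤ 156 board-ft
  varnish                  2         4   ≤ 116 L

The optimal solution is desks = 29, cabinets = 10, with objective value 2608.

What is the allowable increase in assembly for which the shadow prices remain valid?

18

Binding constraints: assembly, lumber. The basis is B = [[4,6],[4,4]] with det -8.
Per unit increase in assembly, x* moves by d = (-0.5, 0.5).
The basis stays optimal until varnish becomes binding; allowable increase = 18 hr.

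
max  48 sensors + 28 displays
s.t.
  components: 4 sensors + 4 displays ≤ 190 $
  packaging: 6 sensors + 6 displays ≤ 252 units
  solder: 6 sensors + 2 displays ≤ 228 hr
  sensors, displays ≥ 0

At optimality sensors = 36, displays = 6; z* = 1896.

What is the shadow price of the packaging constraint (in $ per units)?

3

Check each constraint at x*: components 168/190 (slack 22); packaging 252/252 (tight); solder 228/228 (tight).
Since components is not tight, its dual is 0.
Dual feasibility on the basic columns requires 6·y_packaging + 6·y_solder = 48, 6·y_packaging + 2·y_solder = 28.
Solving: y_packaging = 3, y_solder = 5.
Shadow price of packaging = 3.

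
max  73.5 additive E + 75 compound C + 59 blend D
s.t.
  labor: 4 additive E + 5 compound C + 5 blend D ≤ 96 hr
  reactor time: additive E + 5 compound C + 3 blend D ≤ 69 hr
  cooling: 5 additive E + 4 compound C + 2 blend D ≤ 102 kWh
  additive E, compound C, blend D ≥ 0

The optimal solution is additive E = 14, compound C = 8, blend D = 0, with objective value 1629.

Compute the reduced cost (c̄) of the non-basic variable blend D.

Binding: labor and cooling. Non-binding: reactor time (15 unused).
Slack constraints have shadow price 0 (complementary slackness).
From A_Bᵀ y = c: 4·y_labor + 5·y_cooling = 73.5; 5·y_labor + 4·y_cooling = 75.
Solving: y_labor = 9, y_cooling = 7.5.
Reduced cost of blend D: c₃ − yᵀa₃ = 59 − (9·5 + 7.5·2) = 59 − 60 = -1.

-1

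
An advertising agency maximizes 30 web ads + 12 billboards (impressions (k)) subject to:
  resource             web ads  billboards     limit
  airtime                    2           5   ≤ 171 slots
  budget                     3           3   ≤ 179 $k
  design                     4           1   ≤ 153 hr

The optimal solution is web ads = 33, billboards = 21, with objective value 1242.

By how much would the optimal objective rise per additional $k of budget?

0

At the optimum: airtime uses 171 of 171 (binding); budget uses 162 of 179 (slack = 17); design uses 153 of 153 (binding).
Slack constraints have shadow price 0 (complementary slackness).
The binding rows give the dual system: 2·y_airtime + 4·y_design = 30 and 5·y_airtime + 1·y_design = 12.
This yields shadow prices y_airtime = 1, y_design = 7.
Shadow price of budget = 0.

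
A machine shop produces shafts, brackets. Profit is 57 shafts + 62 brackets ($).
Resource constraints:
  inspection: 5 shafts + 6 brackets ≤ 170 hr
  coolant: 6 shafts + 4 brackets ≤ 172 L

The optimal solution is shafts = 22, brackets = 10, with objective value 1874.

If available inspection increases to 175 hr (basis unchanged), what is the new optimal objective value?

1919

Check each constraint at x*: inspection 170/170 (tight); coolant 172/172 (tight).
Dual feasibility on the basic columns requires 5·y_inspection + 6·y_coolant = 57, 6·y_inspection + 4·y_coolant = 62.
Solving: y_inspection = 9, y_coolant = 2.
Δz = y_inspection·Δb = 9 × (5) = 45, so new z* = 1874 + 45 = 1919.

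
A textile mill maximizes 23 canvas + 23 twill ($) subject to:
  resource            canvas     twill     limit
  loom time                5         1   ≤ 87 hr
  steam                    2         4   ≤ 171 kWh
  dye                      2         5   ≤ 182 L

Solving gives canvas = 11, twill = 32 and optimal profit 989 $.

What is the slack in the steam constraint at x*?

steam used = 2·11 + 4·32 = 150; slack = 171 − 150 = 21.

21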